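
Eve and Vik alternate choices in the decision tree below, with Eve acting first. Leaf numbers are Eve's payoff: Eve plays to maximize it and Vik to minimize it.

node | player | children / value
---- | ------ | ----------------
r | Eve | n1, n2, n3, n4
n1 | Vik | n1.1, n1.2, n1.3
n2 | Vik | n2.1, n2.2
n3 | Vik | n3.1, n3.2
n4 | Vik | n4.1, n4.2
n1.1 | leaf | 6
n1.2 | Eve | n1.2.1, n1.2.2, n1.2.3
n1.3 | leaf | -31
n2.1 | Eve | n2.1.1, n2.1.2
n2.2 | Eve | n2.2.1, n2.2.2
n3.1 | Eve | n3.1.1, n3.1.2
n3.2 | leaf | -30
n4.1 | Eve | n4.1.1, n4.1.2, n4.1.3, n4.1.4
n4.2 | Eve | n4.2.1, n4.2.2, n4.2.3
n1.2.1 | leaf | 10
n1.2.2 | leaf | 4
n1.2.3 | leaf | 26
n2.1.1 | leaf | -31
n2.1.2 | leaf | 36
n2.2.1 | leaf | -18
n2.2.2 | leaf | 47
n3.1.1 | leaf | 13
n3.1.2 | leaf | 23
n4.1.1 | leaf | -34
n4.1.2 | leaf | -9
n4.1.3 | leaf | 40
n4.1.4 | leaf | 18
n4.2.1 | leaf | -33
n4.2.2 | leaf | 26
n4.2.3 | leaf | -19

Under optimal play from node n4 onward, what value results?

26

n4.1 (Eve): max(-34, -9, 40, 18) = 40
n4.2 (Eve): max(-33, 26, -19) = 26
n4 (Vik): min(40, 26) = 26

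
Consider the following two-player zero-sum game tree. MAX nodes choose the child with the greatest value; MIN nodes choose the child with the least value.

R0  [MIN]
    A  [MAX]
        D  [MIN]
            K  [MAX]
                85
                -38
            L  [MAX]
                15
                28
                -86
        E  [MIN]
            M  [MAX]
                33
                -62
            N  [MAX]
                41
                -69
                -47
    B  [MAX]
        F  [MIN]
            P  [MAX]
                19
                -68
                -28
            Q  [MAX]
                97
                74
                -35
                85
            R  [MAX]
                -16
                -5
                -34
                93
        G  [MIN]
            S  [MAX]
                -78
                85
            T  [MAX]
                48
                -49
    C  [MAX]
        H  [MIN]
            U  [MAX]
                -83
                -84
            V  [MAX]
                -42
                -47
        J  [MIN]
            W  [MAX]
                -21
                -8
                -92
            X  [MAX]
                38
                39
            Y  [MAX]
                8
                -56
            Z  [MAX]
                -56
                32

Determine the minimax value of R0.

K (MAX): max(85, -38) = 85
L (MAX): max(15, 28, -86) = 28
D (MIN): min(85, 28) = 28
M (MAX): max(33, -62) = 33
N (MAX): max(41, -69, -47) = 41
E (MIN): min(33, 41) = 33
A (MAX): max(28, 33) = 33
P (MAX): max(19, -68, -28) = 19
Q (MAX): max(97, 74, -35, 85) = 97
R (MAX): max(-16, -5, -34, 93) = 93
F (MIN): min(19, 97, 93) = 19
S (MAX): max(-78, 85) = 85
T (MAX): max(48, -49) = 48
G (MIN): min(85, 48) = 48
B (MAX): max(19, 48) = 48
U (MAX): max(-83, -84) = -83
V (MAX): max(-42, -47) = -42
H (MIN): min(-83, -42) = -83
W (MAX): max(-21, -8, -92) = -8
X (MAX): max(38, 39) = 39
Y (MAX): max(8, -56) = 8
Z (MAX): max(-56, 32) = 32
J (MIN): min(-8, 39, 8, 32) = -8
C (MAX): max(-83, -8) = -8
R0 (MIN): min(33, 48, -8) = -8

-8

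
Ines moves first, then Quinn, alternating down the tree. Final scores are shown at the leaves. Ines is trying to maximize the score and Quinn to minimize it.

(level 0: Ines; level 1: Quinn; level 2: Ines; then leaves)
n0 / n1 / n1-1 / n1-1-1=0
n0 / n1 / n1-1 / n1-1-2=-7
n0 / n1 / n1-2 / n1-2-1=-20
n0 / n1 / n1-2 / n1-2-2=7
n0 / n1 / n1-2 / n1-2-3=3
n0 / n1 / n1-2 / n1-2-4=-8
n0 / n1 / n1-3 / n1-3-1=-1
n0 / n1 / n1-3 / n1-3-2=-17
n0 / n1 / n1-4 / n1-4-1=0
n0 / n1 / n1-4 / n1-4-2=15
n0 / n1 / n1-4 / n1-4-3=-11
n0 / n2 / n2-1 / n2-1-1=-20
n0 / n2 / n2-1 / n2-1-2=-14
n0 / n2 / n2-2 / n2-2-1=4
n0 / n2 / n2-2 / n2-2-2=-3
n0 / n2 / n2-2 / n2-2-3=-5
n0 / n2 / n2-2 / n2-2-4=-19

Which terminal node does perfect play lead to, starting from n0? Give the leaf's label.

n1-1 (Ines): max(0, -7) = 0
n1-2 (Ines): max(-20, 7, 3, -8) = 7
n1-3 (Ines): max(-1, -17) = -1
n1-4 (Ines): max(0, 15, -11) = 15
n1 (Quinn): min(0, 7, -1, 15) = -1
n2-1 (Ines): max(-20, -14) = -14
n2-2 (Ines): max(4, -3, -5, -19) = 4
n2 (Quinn): min(-14, 4) = -14
n0 (Ines): max(-1, -14) = -1
At n0, Ines picks n1 (highest: -1).
At n1, Quinn picks n1-3 (lowest: -1).
At n1-3, Ines picks n1-3-1 (highest: -1).
Terminal value -1.

n1-3-1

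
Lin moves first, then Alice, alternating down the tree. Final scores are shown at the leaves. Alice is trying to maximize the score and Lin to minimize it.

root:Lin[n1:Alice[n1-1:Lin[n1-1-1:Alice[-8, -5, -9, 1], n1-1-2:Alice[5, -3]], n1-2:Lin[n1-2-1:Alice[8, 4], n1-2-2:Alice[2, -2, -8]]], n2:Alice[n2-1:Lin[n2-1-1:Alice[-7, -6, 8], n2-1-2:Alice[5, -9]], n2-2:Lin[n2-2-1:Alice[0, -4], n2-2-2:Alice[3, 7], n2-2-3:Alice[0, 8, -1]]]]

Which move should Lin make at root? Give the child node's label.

n1

n1-1-1 (Alice): max(-8, -5, -9, 1) = 1
n1-1-2 (Alice): max(5, -3) = 5
n1-1 (Lin): min(1, 5) = 1
n1-2-1 (Alice): max(8, 4) = 8
n1-2-2 (Alice): max(2, -2, -8) = 2
n1-2 (Lin): min(8, 2) = 2
n1 (Alice): max(1, 2) = 2
n2-1-1 (Alice): max(-7, -6, 8) = 8
n2-1-2 (Alice): max(5, -9) = 5
n2-1 (Lin): min(8, 5) = 5
n2-2-1 (Alice): max(0, -4) = 0
n2-2-2 (Alice): max(3, 7) = 7
n2-2-3 (Alice): max(0, 8, -1) = 8
n2-2 (Lin): min(0, 7, 8) = 0
n2 (Alice): max(5, 0) = 5
root (Lin): min(2, 5) = 2
Lin at root wants the lowest of {n1=2, n2=5}, so chooses n1.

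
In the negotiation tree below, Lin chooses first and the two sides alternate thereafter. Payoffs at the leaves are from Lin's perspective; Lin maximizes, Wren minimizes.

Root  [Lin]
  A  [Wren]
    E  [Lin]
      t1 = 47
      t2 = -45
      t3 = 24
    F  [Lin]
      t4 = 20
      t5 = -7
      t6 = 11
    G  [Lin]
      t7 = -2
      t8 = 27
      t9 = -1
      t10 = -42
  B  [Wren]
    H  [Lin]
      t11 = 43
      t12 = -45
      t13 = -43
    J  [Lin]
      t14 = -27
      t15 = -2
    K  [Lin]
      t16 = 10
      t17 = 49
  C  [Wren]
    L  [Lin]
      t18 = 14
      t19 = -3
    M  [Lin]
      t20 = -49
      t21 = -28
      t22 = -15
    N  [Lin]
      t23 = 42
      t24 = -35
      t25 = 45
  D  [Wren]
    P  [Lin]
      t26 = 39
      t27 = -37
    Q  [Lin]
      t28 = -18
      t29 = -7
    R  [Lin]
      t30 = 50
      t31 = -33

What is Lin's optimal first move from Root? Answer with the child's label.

A

E (Lin): max(47, -45, 24) = 47
F (Lin): max(20, -7, 11) = 20
G (Lin): max(-2, 27, -1, -42) = 27
A (Wren): min(47, 20, 27) = 20
H (Lin): max(43, -45, -43) = 43
J (Lin): max(-27, -2) = -2
K (Lin): max(10, 49) = 49
B (Wren): min(43, -2, 49) = -2
L (Lin): max(14, -3) = 14
M (Lin): max(-49, -28, -15) = -15
N (Lin): max(42, -35, 45) = 45
C (Wren): min(14, -15, 45) = -15
P (Lin): max(39, -37) = 39
Q (Lin): max(-18, -7) = -7
R (Lin): max(50, -33) = 50
D (Wren): min(39, -7, 50) = -7
Root (Lin): max(20, -2, -15, -7) = 20
Lin at Root wants the highest of {A=20, B=-2, C=-15, D=-7}, so chooses A.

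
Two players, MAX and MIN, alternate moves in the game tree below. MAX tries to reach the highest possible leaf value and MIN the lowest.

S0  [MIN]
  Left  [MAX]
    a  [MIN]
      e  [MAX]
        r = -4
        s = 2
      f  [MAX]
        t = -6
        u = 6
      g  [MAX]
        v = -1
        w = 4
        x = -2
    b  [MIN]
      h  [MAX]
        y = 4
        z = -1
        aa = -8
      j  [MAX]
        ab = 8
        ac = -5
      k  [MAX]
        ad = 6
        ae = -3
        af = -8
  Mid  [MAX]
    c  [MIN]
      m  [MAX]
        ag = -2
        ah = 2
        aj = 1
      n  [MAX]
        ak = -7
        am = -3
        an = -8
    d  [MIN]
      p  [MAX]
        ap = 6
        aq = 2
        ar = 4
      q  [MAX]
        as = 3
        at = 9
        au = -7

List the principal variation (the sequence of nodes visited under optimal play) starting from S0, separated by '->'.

S0 -> Left -> b -> h -> y

e (MAX): max(-4, 2) = 2
f (MAX): max(-6, 6) = 6
g (MAX): max(-1, 4, -2) = 4
a (MIN): min(2, 6, 4) = 2
h (MAX): max(4, -1, -8) = 4
j (MAX): max(8, -5) = 8
k (MAX): max(6, -3, -8) = 6
b (MIN): min(4, 8, 6) = 4
Left (MAX): max(2, 4) = 4
m (MAX): max(-2, 2, 1) = 2
n (MAX): max(-7, -3, -8) = -3
c (MIN): min(2, -3) = -3
p (MAX): max(6, 2, 4) = 6
q (MAX): max(3, 9, -7) = 9
d (MIN): min(6, 9) = 6
Mid (MAX): max(-3, 6) = 6
S0 (MIN): min(4, 6) = 4
At S0, MIN picks Left (lowest: 4).
At Left, MAX picks b (highest: 4).
At b, MIN picks h (lowest: 4).
At h, MAX picks y (highest: 4).
Terminal value 4.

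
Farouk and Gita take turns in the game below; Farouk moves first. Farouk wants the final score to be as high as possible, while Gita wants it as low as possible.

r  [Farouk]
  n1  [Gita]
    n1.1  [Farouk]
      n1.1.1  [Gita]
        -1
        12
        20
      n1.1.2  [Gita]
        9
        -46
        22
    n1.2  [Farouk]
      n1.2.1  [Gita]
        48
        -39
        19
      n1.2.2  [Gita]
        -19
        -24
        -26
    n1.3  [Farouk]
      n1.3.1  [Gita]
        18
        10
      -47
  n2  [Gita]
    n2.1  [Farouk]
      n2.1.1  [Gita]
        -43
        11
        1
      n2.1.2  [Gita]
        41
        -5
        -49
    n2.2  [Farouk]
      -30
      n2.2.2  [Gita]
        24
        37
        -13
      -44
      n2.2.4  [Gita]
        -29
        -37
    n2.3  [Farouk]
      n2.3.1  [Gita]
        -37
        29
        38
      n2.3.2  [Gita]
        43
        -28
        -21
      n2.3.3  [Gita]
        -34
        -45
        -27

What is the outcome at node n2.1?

-43

n2.1.1 (Gita): min(-43, 11, 1) = -43
n2.1.2 (Gita): min(41, -5, -49) = -49
n2.1 (Farouk): max(-43, -49) = -43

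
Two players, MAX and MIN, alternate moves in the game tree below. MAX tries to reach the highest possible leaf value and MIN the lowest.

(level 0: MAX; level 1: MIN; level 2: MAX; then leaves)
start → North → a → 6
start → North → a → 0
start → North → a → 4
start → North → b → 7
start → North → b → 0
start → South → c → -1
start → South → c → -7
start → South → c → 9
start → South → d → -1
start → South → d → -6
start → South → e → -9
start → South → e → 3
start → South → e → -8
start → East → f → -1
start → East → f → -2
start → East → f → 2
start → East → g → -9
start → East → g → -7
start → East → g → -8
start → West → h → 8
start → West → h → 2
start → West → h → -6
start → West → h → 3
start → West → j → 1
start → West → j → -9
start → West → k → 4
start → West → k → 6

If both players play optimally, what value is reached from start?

a (MAX): max(6, 0, 4) = 6
b (MAX): max(7, 0) = 7
North (MIN): min(6, 7) = 6
c (MAX): max(-1, -7, 9) = 9
d (MAX): max(-1, -6) = -1
e (MAX): max(-9, 3, -8) = 3
South (MIN): min(9, -1, 3) = -1
f (MAX): max(-1, -2, 2) = 2
g (MAX): max(-9, -7, -8) = -7
East (MIN): min(2, -7) = -7
h (MAX): max(8, 2, -6, 3) = 8
j (MAX): max(1, -9) = 1
k (MAX): max(4, 6) = 6
West (MIN): min(8, 1, 6) = 1
start (MAX): max(6, -1, -7, 1) = 6

6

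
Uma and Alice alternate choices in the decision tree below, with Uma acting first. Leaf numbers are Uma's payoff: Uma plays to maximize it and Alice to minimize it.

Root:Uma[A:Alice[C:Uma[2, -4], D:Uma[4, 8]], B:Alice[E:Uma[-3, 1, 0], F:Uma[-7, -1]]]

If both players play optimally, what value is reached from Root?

2

C (Uma): max(2, -4) = 2
D (Uma): max(4, 8) = 8
A (Alice): min(2, 8) = 2
E (Uma): max(-3, 1, 0) = 1
F (Uma): max(-7, -1) = -1
B (Alice): min(1, -1) = -1
Root (Uma): max(2, -1) = 2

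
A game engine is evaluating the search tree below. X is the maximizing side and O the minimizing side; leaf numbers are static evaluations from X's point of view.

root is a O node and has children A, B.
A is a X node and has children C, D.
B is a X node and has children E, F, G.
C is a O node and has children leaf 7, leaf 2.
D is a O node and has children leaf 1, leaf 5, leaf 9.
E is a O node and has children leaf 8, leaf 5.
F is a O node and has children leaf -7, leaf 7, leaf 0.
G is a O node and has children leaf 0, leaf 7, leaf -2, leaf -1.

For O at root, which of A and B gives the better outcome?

A

C (O): min(7, 2) = 2
D (O): min(1, 5, 9) = 1
A (X): max(2, 1) = 2
E (O): min(8, 5) = 5
F (O): min(-7, 7, 0) = -7
G (O): min(0, 7, -2, -1) = -2
B (X): max(5, -7, -2) = 5
O prefers the lower value; A=2, B=5. A is better since 2 < 5.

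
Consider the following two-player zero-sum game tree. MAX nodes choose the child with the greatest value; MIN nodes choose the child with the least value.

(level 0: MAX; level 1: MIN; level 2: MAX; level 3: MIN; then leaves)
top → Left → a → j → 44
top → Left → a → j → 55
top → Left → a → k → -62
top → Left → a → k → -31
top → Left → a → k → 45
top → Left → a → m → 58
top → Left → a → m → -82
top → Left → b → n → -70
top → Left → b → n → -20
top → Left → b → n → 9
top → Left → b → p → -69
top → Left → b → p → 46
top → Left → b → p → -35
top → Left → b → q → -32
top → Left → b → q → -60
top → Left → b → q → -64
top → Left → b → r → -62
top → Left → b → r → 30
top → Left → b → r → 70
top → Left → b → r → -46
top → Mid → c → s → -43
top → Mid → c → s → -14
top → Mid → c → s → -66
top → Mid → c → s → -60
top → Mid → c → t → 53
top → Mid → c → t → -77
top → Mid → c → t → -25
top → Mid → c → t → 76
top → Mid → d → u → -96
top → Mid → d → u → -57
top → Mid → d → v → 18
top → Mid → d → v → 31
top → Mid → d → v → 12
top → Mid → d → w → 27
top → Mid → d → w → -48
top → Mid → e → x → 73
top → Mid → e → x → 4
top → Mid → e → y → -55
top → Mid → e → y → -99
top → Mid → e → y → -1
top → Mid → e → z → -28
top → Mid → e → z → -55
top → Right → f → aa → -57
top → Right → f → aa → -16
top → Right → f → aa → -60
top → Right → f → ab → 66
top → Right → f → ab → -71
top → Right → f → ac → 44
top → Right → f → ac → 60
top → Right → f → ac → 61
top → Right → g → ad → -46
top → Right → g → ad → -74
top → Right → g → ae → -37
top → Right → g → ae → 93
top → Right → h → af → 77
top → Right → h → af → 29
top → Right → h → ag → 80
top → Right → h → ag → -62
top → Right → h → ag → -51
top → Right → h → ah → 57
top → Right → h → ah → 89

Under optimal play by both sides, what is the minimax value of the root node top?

-37

j (MIN): min(44, 55) = 44
k (MIN): min(-62, -31, 45) = -62
m (MIN): min(58, -82) = -82
a (MAX): max(44, -62, -82) = 44
n (MIN): min(-70, -20, 9) = -70
p (MIN): min(-69, 46, -35) = -69
q (MIN): min(-32, -60, -64) = -64
r (MIN): min(-62, 30, 70, -46) = -62
b (MAX): max(-70, -69, -64, -62) = -62
Left (MIN): min(44, -62) = -62
s (MIN): min(-43, -14, -66, -60) = -66
t (MIN): min(53, -77, -25, 76) = -77
c (MAX): max(-66, -77) = -66
u (MIN): min(-96, -57) = -96
v (MIN): min(18, 31, 12) = 12
w (MIN): min(27, -48) = -48
d (MAX): max(-96, 12, -48) = 12
x (MIN): min(73, 4) = 4
y (MIN): min(-55, -99, -1) = -99
z (MIN): min(-28, -55) = -55
e (MAX): max(4, -99, -55) = 4
Mid (MIN): min(-66, 12, 4) = -66
aa (MIN): min(-57, -16, -60) = -60
ab (MIN): min(66, -71) = -71
ac (MIN): min(44, 60, 61) = 44
f (MAX): max(-60, -71, 44) = 44
ad (MIN): min(-46, -74) = -74
ae (MIN): min(-37, 93) = -37
g (MAX): max(-74, -37) = -37
af (MIN): min(77, 29) = 29
ag (MIN): min(80, -62, -51) = -62
ah (MIN): min(57, 89) = 57
h (MAX): max(29, -62, 57) = 57
Right (MIN): min(44, -37, 57) = -37
top (MAX): max(-62, -66, -37) = -37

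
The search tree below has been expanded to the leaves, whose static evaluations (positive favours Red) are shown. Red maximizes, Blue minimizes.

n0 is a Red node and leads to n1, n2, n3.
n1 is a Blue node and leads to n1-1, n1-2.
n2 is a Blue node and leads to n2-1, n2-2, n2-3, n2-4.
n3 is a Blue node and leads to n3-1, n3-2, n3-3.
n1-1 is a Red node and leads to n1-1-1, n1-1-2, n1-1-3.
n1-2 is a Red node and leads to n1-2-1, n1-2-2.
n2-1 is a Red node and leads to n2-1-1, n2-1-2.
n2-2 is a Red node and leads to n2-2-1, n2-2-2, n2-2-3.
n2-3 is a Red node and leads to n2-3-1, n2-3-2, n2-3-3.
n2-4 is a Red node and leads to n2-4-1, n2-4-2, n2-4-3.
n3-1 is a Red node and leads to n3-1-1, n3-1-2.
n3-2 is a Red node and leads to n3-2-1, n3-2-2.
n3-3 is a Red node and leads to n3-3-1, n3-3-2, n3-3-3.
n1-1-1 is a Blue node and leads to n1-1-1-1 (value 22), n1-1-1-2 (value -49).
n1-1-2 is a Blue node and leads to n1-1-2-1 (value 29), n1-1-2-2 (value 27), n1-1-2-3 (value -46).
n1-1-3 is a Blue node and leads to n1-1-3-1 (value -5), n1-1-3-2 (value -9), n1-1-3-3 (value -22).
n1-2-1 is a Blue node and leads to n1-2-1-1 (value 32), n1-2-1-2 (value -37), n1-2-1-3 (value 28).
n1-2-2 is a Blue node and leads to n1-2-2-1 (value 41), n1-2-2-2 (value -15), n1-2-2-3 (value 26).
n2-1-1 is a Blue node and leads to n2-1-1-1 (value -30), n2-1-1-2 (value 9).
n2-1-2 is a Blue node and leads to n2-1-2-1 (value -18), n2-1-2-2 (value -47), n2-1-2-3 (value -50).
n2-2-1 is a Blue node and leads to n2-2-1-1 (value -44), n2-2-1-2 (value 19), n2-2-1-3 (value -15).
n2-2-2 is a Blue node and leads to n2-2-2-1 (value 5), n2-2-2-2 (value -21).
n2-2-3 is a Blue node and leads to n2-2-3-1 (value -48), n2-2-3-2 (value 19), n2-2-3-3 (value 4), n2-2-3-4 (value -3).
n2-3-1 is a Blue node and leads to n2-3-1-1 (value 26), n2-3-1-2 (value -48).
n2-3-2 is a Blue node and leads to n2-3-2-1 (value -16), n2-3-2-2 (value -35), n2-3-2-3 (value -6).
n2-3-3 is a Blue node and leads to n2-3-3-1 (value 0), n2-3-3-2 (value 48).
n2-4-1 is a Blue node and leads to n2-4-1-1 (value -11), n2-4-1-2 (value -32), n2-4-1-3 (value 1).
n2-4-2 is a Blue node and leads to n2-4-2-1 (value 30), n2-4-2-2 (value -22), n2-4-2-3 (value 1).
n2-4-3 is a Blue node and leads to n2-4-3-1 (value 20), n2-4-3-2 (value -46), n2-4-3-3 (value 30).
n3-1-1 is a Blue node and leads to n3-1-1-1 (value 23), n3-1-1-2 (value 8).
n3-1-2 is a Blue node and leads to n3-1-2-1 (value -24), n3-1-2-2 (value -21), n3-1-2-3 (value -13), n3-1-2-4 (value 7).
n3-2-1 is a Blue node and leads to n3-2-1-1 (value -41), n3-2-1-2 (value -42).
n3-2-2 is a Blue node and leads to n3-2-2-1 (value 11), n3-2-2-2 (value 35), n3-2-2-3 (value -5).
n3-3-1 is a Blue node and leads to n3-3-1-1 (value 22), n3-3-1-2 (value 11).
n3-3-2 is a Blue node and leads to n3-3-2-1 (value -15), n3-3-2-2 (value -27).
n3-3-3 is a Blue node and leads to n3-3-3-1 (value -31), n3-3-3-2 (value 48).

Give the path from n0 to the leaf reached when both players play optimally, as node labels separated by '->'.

n0 -> n3 -> n3-2 -> n3-2-2 -> n3-2-2-3

n1-1-1 (Blue): min(22, -49) = -49
n1-1-2 (Blue): min(29, 27, -46) = -46
n1-1-3 (Blue): min(-5, -9, -22) = -22
n1-1 (Red): max(-49, -46, -22) = -22
n1-2-1 (Blue): min(32, -37, 28) = -37
n1-2-2 (Blue): min(41, -15, 26) = -15
n1-2 (Red): max(-37, -15) = -15
n1 (Blue): min(-22, -15) = -22
n2-1-1 (Blue): min(-30, 9) = -30
n2-1-2 (Blue): min(-18, -47, -50) = -50
n2-1 (Red): max(-30, -50) = -30
n2-2-1 (Blue): min(-44, 19, -15) = -44
n2-2-2 (Blue): min(5, -21) = -21
n2-2-3 (Blue): min(-48, 19, 4, -3) = -48
n2-2 (Red): max(-44, -21, -48) = -21
n2-3-1 (Blue): min(26, -48) = -48
n2-3-2 (Blue): min(-16, -35, -6) = -35
n2-3-3 (Blue): min(0, 48) = 0
n2-3 (Red): max(-48, -35, 0) = 0
n2-4-1 (Blue): min(-11, -32, 1) = -32
n2-4-2 (Blue): min(30, -22, 1) = -22
n2-4-3 (Blue): min(20, -46, 30) = -46
n2-4 (Red): max(-32, -22, -46) = -22
n2 (Blue): min(-30, -21, 0, -22) = -30
n3-1-1 (Blue): min(23, 8) = 8
n3-1-2 (Blue): min(-24, -21, -13, 7) = -24
n3-1 (Red): max(8, -24) = 8
n3-2-1 (Blue): min(-41, -42) = -42
n3-2-2 (Blue): min(11, 35, -5) = -5
n3-2 (Red): max(-42, -5) = -5
n3-3-1 (Blue): min(22, 11) = 11
n3-3-2 (Blue): min(-15, -27) = -27
n3-3-3 (Blue): min(-31, 48) = -31
n3-3 (Red): max(11, -27, -31) = 11
n3 (Blue): min(8, -5, 11) = -5
n0 (Red): max(-22, -30, -5) = -5
At n0, Red picks n3 (highest: -5).
At n3, Blue picks n3-2 (lowest: -5).
At n3-2, Red picks n3-2-2 (highest: -5).
At n3-2-2, Blue picks n3-2-2-3 (lowest: -5).
Terminal value -5.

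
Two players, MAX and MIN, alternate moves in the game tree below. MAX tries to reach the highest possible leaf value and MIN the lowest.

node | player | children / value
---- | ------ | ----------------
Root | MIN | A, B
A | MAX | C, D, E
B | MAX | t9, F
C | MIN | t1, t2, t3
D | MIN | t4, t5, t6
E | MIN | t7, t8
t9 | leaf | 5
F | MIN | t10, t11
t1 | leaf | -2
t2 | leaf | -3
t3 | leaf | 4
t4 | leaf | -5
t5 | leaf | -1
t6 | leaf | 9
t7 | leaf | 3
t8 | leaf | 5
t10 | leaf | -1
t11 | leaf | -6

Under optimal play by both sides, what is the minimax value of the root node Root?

3

C (MIN): min(-2, -3, 4) = -3
D (MIN): min(-5, -1, 9) = -5
E (MIN): min(3, 5) = 3
A (MAX): max(-3, -5, 3) = 3
F (MIN): min(-1, -6) = -6
B (MAX): max(5, -6) = 5
Root (MIN): min(3, 5) = 3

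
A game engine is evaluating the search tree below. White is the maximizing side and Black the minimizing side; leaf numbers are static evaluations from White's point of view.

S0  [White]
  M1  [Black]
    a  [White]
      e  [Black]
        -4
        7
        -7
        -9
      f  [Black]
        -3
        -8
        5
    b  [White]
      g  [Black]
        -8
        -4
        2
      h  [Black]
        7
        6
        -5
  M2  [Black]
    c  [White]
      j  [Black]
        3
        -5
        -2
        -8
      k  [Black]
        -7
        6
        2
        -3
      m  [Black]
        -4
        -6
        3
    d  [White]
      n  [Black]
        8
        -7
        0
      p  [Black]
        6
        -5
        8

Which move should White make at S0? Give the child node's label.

M2

e (Black): min(-4, 7, -7, -9) = -9
f (Black): min(-3, -8, 5) = -8
a (White): max(-9, -8) = -8
g (Black): min(-8, -4, 2) = -8
h (Black): min(7, 6, -5) = -5
b (White): max(-8, -5) = -5
M1 (Black): min(-8, -5) = -8
j (Black): min(3, -5, -2, -8) = -8
k (Black): min(-7, 6, 2, -3) = -7
m (Black): min(-4, -6, 3) = -6
c (White): max(-8, -7, -6) = -6
n (Black): min(8, -7, 0) = -7
p (Black): min(6, -5, 8) = -5
d (White): max(-7, -5) = -5
M2 (Black): min(-6, -5) = -6
S0 (White): max(-8, -6) = -6
White at S0 wants the highest of {M1=-8, M2=-6}, so chooses M2.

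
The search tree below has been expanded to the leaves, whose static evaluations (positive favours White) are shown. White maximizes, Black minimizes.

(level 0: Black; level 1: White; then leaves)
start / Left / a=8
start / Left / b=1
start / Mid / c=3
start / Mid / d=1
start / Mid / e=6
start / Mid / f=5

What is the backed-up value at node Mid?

6

Mid (White): max(3, 1, 6, 5) = 6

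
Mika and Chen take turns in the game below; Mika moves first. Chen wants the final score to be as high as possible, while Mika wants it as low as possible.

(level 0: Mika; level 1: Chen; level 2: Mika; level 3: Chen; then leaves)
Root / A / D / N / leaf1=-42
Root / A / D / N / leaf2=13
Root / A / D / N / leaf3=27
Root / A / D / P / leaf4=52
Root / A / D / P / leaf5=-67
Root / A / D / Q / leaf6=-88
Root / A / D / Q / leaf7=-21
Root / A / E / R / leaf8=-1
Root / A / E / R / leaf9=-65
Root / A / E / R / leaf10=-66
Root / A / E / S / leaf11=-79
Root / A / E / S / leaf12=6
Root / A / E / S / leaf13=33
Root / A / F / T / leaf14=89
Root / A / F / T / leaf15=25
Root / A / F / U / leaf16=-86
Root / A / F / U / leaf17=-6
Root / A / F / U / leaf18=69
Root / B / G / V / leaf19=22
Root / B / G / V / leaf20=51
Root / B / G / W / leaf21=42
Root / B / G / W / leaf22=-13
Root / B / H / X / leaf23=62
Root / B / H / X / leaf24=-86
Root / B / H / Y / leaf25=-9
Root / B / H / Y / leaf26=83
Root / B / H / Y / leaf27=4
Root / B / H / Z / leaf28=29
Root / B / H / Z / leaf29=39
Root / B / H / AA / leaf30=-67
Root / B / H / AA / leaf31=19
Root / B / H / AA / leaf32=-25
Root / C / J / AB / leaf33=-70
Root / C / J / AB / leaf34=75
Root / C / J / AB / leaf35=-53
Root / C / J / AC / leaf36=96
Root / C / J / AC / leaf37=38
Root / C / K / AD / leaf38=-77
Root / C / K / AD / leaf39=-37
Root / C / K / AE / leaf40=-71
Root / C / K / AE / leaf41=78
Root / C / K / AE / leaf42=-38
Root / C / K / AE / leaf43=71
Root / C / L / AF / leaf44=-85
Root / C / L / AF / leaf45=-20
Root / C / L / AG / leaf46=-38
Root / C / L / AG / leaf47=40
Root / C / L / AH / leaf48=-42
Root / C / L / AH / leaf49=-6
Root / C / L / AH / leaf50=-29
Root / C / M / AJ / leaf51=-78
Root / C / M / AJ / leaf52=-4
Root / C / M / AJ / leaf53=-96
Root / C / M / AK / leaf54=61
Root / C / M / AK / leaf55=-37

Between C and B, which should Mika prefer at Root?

B

AB (Chen): max(-70, 75, -53) = 75
AC (Chen): max(96, 38) = 96
J (Mika): min(75, 96) = 75
AD (Chen): max(-77, -37) = -37
AE (Chen): max(-71, 78, -38, 71) = 78
K (Mika): min(-37, 78) = -37
AF (Chen): max(-85, -20) = -20
AG (Chen): max(-38, 40) = 40
AH (Chen): max(-42, -6, -29) = -6
L (Mika): min(-20, 40, -6) = -20
AJ (Chen): max(-78, -4, -96) = -4
AK (Chen): max(61, -37) = 61
M (Mika): min(-4, 61) = -4
C (Chen): max(75, -37, -20, -4) = 75
V (Chen): max(22, 51) = 51
W (Chen): max(42, -13) = 42
G (Mika): min(51, 42) = 42
X (Chen): max(62, -86) = 62
Y (Chen): max(-9, 83, 4) = 83
Z (Chen): max(29, 39) = 39
AA (Chen): max(-67, 19, -25) = 19
H (Mika): min(62, 83, 39, 19) = 19
B (Chen): max(42, 19) = 42
Mika prefers the lower value; C=75, B=42. B is better since 42 < 75.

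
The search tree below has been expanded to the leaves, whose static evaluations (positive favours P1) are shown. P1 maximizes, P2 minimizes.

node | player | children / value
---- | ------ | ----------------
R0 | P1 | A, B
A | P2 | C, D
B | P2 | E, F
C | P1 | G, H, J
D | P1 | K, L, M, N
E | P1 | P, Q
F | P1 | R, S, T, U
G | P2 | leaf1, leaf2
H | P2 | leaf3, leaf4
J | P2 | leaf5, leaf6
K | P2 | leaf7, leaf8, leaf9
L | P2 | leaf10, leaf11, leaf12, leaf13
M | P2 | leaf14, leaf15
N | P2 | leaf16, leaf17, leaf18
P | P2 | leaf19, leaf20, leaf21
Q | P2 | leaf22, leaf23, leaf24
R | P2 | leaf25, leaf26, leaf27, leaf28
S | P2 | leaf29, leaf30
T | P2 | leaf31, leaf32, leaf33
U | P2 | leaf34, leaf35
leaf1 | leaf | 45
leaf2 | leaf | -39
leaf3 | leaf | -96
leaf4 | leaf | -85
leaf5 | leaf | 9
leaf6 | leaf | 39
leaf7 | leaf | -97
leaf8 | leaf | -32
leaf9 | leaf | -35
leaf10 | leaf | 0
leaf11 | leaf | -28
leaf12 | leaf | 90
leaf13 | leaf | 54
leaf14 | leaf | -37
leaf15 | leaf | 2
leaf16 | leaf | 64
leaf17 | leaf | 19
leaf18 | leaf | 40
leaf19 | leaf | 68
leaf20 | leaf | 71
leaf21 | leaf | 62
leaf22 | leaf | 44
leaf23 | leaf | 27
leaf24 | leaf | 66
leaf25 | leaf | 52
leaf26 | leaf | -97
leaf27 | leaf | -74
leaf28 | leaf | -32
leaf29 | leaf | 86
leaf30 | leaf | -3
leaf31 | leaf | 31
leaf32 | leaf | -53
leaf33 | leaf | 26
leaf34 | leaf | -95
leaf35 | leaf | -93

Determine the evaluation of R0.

G (P2): min(45, -39) = -39
H (P2): min(-96, -85) = -96
J (P2): min(9, 39) = 9
C (P1): max(-39, -96, 9) = 9
K (P2): min(-97, -32, -35) = -97
L (P2): min(0, -28, 90, 54) = -28
M (P2): min(-37, 2) = -37
N (P2): min(64, 19, 40) = 19
D (P1): max(-97, -28, -37, 19) = 19
A (P2): min(9, 19) = 9
P (P2): min(68, 71, 62) = 62
Q (P2): min(44, 27, 66) = 27
E (P1): max(62, 27) = 62
R (P2): min(52, -97, -74, -32) = -97
S (P2): min(86, -3) = -3
T (P2): min(31, -53, 26) = -53
U (P2): min(-95, -93) = -95
F (P1): max(-97, -3, -53, -95) = -3
B (P2): min(62, -3) = -3
R0 (P1): max(9, -3) = 9

9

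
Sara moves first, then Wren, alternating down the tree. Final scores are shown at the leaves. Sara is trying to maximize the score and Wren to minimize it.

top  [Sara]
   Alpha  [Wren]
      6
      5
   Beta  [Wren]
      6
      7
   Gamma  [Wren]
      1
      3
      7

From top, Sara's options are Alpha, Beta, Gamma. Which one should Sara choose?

Beta

Alpha (Wren): min(6, 5) = 5
Beta (Wren): min(6, 7) = 6
Gamma (Wren): min(1, 3, 7) = 1
top (Sara): max(5, 6, 1) = 6
Sara at top wants the highest of {Alpha=5, Beta=6, Gamma=1}, so chooses Beta.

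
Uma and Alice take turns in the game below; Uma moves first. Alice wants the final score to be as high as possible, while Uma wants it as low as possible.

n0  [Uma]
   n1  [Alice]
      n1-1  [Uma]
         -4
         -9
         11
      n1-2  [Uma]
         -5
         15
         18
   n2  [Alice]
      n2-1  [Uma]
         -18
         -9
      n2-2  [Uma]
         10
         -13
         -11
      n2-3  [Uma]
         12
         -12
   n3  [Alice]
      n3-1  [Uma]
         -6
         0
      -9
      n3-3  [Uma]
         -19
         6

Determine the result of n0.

n1-1 (Uma): min(-4, -9, 11) = -9
n1-2 (Uma): min(-5, 15, 18) = -5
n1 (Alice): max(-9, -5) = -5
n2-1 (Uma): min(-18, -9) = -18
n2-2 (Uma): min(10, -13, -11) = -13
n2-3 (Uma): min(12, -12) = -12
n2 (Alice): max(-18, -13, -12) = -12
n3-1 (Uma): min(-6, 0) = -6
n3-3 (Uma): min(-19, 6) = -19
n3 (Alice): max(-6, -9, -19) = -6
n0 (Uma): min(-5, -12, -6) = -12

-12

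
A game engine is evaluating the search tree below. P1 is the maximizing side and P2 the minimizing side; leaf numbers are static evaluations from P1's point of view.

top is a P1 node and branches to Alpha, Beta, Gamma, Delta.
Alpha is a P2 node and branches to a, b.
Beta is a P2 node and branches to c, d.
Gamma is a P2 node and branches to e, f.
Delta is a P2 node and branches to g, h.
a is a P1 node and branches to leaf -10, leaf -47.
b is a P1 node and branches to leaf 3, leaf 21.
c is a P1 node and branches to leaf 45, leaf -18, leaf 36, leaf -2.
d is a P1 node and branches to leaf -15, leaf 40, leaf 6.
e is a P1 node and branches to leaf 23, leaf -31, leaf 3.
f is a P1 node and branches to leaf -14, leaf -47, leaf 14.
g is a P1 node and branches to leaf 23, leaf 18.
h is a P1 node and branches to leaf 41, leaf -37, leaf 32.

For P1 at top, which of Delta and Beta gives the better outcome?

g (P1): max(23, 18) = 23
h (P1): max(41, -37, 32) = 41
Delta (P2): min(23, 41) = 23
c (P1): max(45, -18, 36, -2) = 45
d (P1): max(-15, 40, 6) = 40
Beta (P2): min(45, 40) = 40
P1 prefers the higher value; Delta=23, Beta=40. Beta is better since 40 > 23.

Beta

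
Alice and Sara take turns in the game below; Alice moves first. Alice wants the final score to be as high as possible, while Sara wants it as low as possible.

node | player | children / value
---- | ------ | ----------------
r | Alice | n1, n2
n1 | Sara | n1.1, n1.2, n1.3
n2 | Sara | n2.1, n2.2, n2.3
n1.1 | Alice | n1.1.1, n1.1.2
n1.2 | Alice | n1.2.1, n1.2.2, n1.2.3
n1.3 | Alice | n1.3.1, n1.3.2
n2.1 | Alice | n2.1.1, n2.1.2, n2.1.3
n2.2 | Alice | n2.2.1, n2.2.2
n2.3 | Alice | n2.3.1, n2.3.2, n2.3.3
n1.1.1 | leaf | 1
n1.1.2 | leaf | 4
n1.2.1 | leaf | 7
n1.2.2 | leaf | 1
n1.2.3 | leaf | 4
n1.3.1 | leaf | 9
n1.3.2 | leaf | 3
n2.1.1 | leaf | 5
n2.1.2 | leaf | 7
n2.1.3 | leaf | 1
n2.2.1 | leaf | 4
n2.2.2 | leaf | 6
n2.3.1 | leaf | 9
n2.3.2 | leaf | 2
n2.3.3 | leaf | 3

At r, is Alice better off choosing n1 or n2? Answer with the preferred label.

n1.1 (Alice): max(1, 4) = 4
n1.2 (Alice): max(7, 1, 4) = 7
n1.3 (Alice): max(9, 3) = 9
n1 (Sara): min(4, 7, 9) = 4
n2.1 (Alice): max(5, 7, 1) = 7
n2.2 (Alice): max(4, 6) = 6
n2.3 (Alice): max(9, 2, 3) = 9
n2 (Sara): min(7, 6, 9) = 6
Alice prefers the higher value; n1=4, n2=6. n2 is better since 6 > 4.

n2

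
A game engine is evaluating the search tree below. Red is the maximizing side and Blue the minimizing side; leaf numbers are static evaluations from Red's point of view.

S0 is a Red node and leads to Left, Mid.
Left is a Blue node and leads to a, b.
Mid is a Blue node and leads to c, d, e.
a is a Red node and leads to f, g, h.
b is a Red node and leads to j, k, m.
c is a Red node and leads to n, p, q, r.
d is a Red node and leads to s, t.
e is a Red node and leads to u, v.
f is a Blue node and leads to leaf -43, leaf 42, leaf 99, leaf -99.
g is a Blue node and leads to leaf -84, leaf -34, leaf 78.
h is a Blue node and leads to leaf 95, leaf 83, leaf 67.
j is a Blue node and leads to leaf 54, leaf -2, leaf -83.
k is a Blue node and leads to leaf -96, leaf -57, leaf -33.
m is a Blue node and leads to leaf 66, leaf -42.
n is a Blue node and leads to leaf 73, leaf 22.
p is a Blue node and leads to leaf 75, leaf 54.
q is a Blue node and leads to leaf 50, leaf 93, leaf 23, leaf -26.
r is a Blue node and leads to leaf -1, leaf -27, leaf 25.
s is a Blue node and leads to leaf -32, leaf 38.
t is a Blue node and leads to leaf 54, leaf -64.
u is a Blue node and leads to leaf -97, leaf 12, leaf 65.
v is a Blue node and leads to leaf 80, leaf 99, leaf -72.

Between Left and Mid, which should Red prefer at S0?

f (Blue): min(-43, 42, 99, -99) = -99
g (Blue): min(-84, -34, 78) = -84
h (Blue): min(95, 83, 67) = 67
a (Red): max(-99, -84, 67) = 67
j (Blue): min(54, -2, -83) = -83
k (Blue): min(-96, -57, -33) = -96
m (Blue): min(66, -42) = -42
b (Red): max(-83, -96, -42) = -42
Left (Blue): min(67, -42) = -42
n (Blue): min(73, 22) = 22
p (Blue): min(75, 54) = 54
q (Blue): min(50, 93, 23, -26) = -26
r (Blue): min(-1, -27, 25) = -27
c (Red): max(22, 54, -26, -27) = 54
s (Blue): min(-32, 38) = -32
t (Blue): min(54, -64) = -64
d (Red): max(-32, -64) = -32
u (Blue): min(-97, 12, 65) = -97
v (Blue): min(80, 99, -72) = -72
e (Red): max(-97, -72) = -72
Mid (Blue): min(54, -32, -72) = -72
Red prefers the higher value; Left=-42, Mid=-72. Left is better since -42 > -72.

Left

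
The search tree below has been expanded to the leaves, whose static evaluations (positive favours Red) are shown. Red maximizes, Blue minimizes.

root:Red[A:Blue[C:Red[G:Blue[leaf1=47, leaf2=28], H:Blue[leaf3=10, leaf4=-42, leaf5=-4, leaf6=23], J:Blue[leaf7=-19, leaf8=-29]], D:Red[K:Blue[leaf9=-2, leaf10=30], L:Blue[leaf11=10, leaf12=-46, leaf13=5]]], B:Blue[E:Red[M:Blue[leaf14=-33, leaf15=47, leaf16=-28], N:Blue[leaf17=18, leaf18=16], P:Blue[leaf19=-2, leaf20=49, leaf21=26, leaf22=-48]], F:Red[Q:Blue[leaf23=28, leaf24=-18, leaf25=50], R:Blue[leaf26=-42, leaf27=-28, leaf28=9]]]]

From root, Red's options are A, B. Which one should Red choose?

A

G (Blue): min(47, 28) = 28
H (Blue): min(10, -42, -4, 23) = -42
J (Blue): min(-19, -29) = -29
C (Red): max(28, -42, -29) = 28
K (Blue): min(-2, 30) = -2
L (Blue): min(10, -46, 5) = -46
D (Red): max(-2, -46) = -2
A (Blue): min(28, -2) = -2
M (Blue): min(-33, 47, -28) = -33
N (Blue): min(18, 16) = 16
P (Blue): min(-2, 49, 26, -48) = -48
E (Red): max(-33, 16, -48) = 16
Q (Blue): min(28, -18, 50) = -18
R (Blue): min(-42, -28, 9) = -42
F (Red): max(-18, -42) = -18
B (Blue): min(16, -18) = -18
root (Red): max(-2, -18) = -2
Red at root wants the highest of {A=-2, B=-18}, so chooses A.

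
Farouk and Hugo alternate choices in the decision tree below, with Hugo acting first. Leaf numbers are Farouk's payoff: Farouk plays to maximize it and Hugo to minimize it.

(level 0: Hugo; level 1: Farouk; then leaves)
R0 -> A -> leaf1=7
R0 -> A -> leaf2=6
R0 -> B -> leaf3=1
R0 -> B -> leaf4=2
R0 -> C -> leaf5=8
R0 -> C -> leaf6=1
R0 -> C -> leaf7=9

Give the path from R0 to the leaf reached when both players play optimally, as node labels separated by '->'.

R0 -> B -> leaf4

A (Farouk): max(7, 6) = 7
B (Farouk): max(1, 2) = 2
C (Farouk): max(8, 1, 9) = 9
R0 (Hugo): min(7, 2, 9) = 2
At R0, Hugo picks B (lowest: 2).
At B, Farouk picks leaf4 (highest: 2).
Terminal value 2.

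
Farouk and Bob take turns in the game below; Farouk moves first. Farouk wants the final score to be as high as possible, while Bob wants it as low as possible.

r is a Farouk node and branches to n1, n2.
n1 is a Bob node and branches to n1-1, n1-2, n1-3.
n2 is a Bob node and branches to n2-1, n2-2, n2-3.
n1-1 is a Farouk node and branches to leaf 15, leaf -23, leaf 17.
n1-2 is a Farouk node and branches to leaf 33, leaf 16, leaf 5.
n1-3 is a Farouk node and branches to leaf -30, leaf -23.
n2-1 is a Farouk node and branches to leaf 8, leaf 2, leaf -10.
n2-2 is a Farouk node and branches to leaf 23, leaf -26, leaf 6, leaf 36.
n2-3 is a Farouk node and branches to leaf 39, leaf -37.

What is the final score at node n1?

-23

n1-1 (Farouk): max(15, -23, 17) = 17
n1-2 (Farouk): max(33, 16, 5) = 33
n1-3 (Farouk): max(-30, -23) = -23
n1 (Bob): min(17, 33, -23) = -23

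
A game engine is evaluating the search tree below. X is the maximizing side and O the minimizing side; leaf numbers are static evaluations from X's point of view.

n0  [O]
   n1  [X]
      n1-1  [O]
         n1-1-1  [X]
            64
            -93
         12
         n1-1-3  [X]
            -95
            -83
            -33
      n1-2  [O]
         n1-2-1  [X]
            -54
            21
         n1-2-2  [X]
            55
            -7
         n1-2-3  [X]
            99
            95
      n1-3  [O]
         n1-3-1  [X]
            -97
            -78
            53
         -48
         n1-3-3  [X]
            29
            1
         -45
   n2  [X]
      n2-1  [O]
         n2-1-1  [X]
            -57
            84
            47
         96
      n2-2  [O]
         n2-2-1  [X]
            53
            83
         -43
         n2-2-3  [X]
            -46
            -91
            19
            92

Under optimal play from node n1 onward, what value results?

n1-1-1 (X): max(64, -93) = 64
n1-1-3 (X): max(-95, -83, -33) = -33
n1-1 (O): min(64, 12, -33) = -33
n1-2-1 (X): max(-54, 21) = 21
n1-2-2 (X): max(55, -7) = 55
n1-2-3 (X): max(99, 95) = 99
n1-2 (O): min(21, 55, 99) = 21
n1-3-1 (X): max(-97, -78, 53) = 53
n1-3-3 (X): max(29, 1) = 29
n1-3 (O): min(53, -48, 29, -45) = -48
n1 (X): max(-33, 21, -48) = 21

21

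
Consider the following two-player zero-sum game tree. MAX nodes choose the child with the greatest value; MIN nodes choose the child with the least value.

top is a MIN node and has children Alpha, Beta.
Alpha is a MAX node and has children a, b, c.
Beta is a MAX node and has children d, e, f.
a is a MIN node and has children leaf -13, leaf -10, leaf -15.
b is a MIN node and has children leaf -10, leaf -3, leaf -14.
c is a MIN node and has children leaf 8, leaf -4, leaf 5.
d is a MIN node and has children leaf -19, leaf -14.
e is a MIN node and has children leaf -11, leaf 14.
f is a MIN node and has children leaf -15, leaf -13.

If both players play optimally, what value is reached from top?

a (MIN): min(-13, -10, -15) = -15
b (MIN): min(-10, -3, -14) = -14
c (MIN): min(8, -4, 5) = -4
Alpha (MAX): max(-15, -14, -4) = -4
d (MIN): min(-19, -14) = -19
e (MIN): min(-11, 14) = -11
f (MIN): min(-15, -13) = -15
Beta (MAX): max(-19, -11, -15) = -11
top (MIN): min(-4, -11) = -11

-11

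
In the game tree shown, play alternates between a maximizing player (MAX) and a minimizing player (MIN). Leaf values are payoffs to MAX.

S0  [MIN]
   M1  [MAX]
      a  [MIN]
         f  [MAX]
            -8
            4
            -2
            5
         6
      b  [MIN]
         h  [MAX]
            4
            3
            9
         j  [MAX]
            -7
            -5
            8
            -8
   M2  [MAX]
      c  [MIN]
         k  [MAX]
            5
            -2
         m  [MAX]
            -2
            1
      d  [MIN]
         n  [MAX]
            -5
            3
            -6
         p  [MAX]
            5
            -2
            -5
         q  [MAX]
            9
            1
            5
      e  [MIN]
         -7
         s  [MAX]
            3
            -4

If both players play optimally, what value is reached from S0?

3

f (MAX): max(-8, 4, -2, 5) = 5
a (MIN): min(5, 6) = 5
h (MAX): max(4, 3, 9) = 9
j (MAX): max(-7, -5, 8, -8) = 8
b (MIN): min(9, 8) = 8
M1 (MAX): max(5, 8) = 8
k (MAX): max(5, -2) = 5
m (MAX): max(-2, 1) = 1
c (MIN): min(5, 1) = 1
n (MAX): max(-5, 3, -6) = 3
p (MAX): max(5, -2, -5) = 5
q (MAX): max(9, 1, 5) = 9
d (MIN): min(3, 5, 9) = 3
s (MAX): max(3, -4) = 3
e (MIN): min(-7, 3) = -7
M2 (MAX): max(1, 3, -7) = 3
S0 (MIN): min(8, 3) = 3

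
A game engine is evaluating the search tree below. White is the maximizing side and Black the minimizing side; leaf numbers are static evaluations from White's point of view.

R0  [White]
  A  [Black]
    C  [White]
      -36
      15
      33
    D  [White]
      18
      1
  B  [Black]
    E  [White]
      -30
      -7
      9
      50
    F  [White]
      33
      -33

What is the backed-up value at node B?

E (White): max(-30, -7, 9, 50) = 50
F (White): max(33, -33) = 33
B (Black): min(50, 33) = 33

33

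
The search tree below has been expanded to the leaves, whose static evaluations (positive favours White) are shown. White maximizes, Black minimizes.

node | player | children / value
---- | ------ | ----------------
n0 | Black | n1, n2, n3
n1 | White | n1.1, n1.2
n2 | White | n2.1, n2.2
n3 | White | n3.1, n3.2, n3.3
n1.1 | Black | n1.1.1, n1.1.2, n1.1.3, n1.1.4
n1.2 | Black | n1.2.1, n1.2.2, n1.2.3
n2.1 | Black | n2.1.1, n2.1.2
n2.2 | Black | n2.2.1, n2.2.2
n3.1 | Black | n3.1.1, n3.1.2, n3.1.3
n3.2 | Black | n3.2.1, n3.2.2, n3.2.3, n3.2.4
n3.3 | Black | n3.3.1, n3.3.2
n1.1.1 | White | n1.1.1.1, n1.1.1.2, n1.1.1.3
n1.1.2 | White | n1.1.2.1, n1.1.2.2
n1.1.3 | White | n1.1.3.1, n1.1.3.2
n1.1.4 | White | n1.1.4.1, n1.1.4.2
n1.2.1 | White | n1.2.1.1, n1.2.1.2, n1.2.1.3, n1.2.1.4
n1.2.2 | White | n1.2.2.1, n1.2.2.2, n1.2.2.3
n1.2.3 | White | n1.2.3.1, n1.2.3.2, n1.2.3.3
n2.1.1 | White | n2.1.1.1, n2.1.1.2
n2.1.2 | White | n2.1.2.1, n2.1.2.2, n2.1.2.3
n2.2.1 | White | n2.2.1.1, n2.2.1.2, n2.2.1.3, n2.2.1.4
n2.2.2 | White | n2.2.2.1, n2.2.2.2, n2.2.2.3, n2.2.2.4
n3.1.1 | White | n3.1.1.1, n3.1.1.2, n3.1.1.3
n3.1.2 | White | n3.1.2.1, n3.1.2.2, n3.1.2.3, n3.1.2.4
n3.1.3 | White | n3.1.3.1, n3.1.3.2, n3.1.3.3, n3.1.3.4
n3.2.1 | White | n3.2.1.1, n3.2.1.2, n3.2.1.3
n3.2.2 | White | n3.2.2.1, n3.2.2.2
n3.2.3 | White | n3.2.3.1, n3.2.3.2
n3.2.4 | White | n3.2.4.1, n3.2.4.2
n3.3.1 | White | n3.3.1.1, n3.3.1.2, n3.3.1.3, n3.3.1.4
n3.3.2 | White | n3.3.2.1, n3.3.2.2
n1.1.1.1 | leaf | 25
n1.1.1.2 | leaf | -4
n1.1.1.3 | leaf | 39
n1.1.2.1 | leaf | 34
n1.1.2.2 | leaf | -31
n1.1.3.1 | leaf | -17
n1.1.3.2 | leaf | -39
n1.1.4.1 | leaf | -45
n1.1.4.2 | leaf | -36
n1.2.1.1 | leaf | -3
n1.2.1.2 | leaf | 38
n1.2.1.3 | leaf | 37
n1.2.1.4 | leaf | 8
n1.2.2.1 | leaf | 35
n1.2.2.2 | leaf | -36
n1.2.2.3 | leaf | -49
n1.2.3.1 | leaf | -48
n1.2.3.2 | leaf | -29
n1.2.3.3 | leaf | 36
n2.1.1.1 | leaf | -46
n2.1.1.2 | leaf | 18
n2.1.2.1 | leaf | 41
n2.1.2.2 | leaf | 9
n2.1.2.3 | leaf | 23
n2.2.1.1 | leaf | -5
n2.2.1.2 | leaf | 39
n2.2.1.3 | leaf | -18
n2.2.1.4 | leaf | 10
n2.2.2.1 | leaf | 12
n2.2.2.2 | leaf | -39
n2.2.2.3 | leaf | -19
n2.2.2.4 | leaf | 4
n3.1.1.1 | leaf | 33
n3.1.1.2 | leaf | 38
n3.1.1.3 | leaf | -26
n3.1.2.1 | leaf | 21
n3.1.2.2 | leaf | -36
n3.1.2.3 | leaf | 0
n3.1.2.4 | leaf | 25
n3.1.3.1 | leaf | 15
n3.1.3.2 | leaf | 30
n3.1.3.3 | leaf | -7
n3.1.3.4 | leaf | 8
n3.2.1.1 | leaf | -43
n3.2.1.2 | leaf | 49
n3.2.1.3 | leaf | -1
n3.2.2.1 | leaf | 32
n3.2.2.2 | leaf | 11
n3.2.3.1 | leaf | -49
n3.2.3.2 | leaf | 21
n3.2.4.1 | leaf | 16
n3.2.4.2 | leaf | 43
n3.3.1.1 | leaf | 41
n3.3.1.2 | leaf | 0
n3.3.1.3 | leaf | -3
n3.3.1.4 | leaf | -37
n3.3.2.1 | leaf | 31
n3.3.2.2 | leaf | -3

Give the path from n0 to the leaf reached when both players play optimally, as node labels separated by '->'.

n1.1.1 (White): max(25, -4, 39) = 39
n1.1.2 (White): max(34, -31) = 34
n1.1.3 (White): max(-17, -39) = -17
n1.1.4 (White): max(-45, -36) = -36
n1.1 (Black): min(39, 34, -17, -36) = -36
n1.2.1 (White): max(-3, 38, 37, 8) = 38
n1.2.2 (White): max(35, -36, -49) = 35
n1.2.3 (White): max(-48, -29, 36) = 36
n1.2 (Black): min(38, 35, 36) = 35
n1 (White): max(-36, 35) = 35
n2.1.1 (White): max(-46, 18) = 18
n2.1.2 (White): max(41, 9, 23) = 41
n2.1 (Black): min(18, 41) = 18
n2.2.1 (White): max(-5, 39, -18, 10) = 39
n2.2.2 (White): max(12, -39, -19, 4) = 12
n2.2 (Black): min(39, 12) = 12
n2 (White): max(18, 12) = 18
n3.1.1 (White): max(33, 38, -26) = 38
n3.1.2 (White): max(21, -36, 0, 25) = 25
n3.1.3 (White): max(15, 30, -7, 8) = 30
n3.1 (Black): min(38, 25, 30) = 25
n3.2.1 (White): max(-43, 49, -1) = 49
n3.2.2 (White): max(32, 11) = 32
n3.2.3 (White): max(-49, 21) = 21
n3.2.4 (White): max(16, 43) = 43
n3.2 (Black): min(49, 32, 21, 43) = 21
n3.3.1 (White): max(41, 0, -3, -37) = 41
n3.3.2 (White): max(31, -3) = 31
n3.3 (Black): min(41, 31) = 31
n3 (White): max(25, 21, 31) = 31
n0 (Black): min(35, 18, 31) = 18
At n0, Black picks n2 (lowest: 18).
At n2, White picks n2.1 (highest: 18).
At n2.1, Black picks n2.1.1 (lowest: 18).
At n2.1.1, White picks n2.1.1.2 (highest: 18).
Terminal value 18.

n0 -> n2 -> n2.1 -> n2.1.1 -> n2.1.1.2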